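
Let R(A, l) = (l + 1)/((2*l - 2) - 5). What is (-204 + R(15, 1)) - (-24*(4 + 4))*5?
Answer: 3778/5 ≈ 755.60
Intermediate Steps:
R(A, l) = (1 + l)/(-7 + 2*l) (R(A, l) = (1 + l)/((-2 + 2*l) - 5) = (1 + l)/(-7 + 2*l))
(-204 + R(15, 1)) - (-24*(4 + 4))*5 = (-204 + (1 + 1)/(-7 + 2*1)) - (-24*(4 + 4))*5 = (-204 + 2/(-7 + 2)) - (-24*8)*5 = (-204 + 2/(-5)) - (-4*48)*5 = (-204 - ⅕*2) - (-192)*5 = (-204 - ⅖) - 1*(-960) = -1022/5 + 960 = 3778/5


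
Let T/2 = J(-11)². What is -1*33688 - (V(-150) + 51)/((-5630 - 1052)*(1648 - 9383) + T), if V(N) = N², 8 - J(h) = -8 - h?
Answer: -580391694237/17228440 ≈ -33688.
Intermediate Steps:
J(h) = 16 + h (J(h) = 8 - (-8 - h) = 8 + (8 + h) = 16 + h)
T = 50 (T = 2*(16 - 11)² = 2*5² = 2*25 = 50)
-1*33688 - (V(-150) + 51)/((-5630 - 1052)*(1648 - 9383) + T) = -1*33688 - ((-150)² + 51)/((-5630 - 1052)*(1648 - 9383) + 50) = -33688 - (22500 + 51)/(-6682*(-7735) + 50) = -33688 - 22551/(51685270 + 50) = -33688 - 22551/51685320 = -33688 - 1*7517/17228440 = -33688 - 7517/17228440 = -580391694237/17228440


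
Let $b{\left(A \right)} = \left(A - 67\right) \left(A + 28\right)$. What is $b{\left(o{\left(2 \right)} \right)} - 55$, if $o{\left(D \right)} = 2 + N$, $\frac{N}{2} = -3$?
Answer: $-1759$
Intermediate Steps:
$N = -6$ ($N = 2 \left(-3\right) = -6$)
$o{\left(D \right)} = -4$ ($o{\left(D \right)} = 2 - 6 = -4$)
$b{\left(A \right)} = \left(-67 + A\right) \left(28 + A\right)$
$b{\left(o{\left(2 \right)} \right)} - 55 = \left(-1876 + \left(-4\right)^{2} - -156\right) - 55 = \left(-1876 + 16 + 156\right) - 55 = -1704 - 55 = -1759$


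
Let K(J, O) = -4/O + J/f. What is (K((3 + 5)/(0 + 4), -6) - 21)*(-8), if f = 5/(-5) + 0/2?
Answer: 536/3 ≈ 178.67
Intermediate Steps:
f = -1 (f = 5*(-1/5) + 0*(1/2) = -1 + 0 = -1)
K(J, O) = -J - 4/O (K(J, O) = -4/O + J/(-1) = -4/O + J*(-1) = -4/O - J = -J - 4/O)
(K((3 + 5)/(0 + 4), -6) - 21)*(-8) = ((-(3 + 5)/(0 + 4) - 4/(-6)) - 21)*(-8) = ((-8/4 - 4*(-1/6)) - 21)*(-8) = ((-8/4 + 2/3) - 21)*(-8) = ((-1*2 + 2/3) - 21)*(-8) = ((-2 + 2/3) - 21)*(-8) = (-4/3 - 21)*(-8) = -67/3*(-8) = 536/3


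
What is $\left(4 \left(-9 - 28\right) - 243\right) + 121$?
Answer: $-270$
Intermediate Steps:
$\left(4 \left(-9 - 28\right) - 243\right) + 121 = \left(4 \left(-37\right) - 243\right) + 121 = \left(-148 - 243\right) + 121 = -391 + 121 = -270$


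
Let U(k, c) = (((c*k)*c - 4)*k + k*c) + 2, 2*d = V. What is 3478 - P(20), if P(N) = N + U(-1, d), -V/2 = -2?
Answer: 3450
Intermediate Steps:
V = 4 (V = -2*(-2) = 4)
d = 2 (d = (1/2)*4 = 2)
U(k, c) = 2 + c*k + k*(-4 + k*c**2) (U(k, c) = ((k*c**2 - 4)*k + c*k) + 2 = ((-4 + k*c**2)*k + c*k) + 2 = (k*(-4 + k*c**2) + c*k) + 2 = (c*k + k*(-4 + k*c**2)) + 2 = 2 + c*k + k*(-4 + k*c**2))
P(N) = 8 + N (P(N) = N + (2 - 4*(-1) + 2*(-1) + 2**2*(-1)**2) = N + (2 + 4 - 2 + 4*1) = N + (2 + 4 - 2 + 4) = N + 8 = 8 + N)
3478 - P(20) = 3478 - (8 + 20) = 3478 - 1*28 = 3478 - 28 = 3450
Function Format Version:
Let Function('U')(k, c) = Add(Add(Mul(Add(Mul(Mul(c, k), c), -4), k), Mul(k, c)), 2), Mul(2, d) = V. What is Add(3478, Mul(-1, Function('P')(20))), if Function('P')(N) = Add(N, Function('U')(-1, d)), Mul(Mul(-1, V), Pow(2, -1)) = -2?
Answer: 3450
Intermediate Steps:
V = 4 (V = Mul(-2, -2) = 4)
d = 2 (d = Mul(Rational(1, 2), 4) = 2)
Function('U')(k, c) = Add(2, Mul(c, k), Mul(k, Add(-4, Mul(k, Pow(c, 2))))) (Function('U')(k, c) = Add(Add(Mul(Add(Mul(k, Pow(c, 2)), -4), k), Mul(c, k)), 2) = Add(Add(Mul(Add(-4, Mul(k, Pow(c, 2))), k), Mul(c, k)), 2) = Add(Add(Mul(k, Add(-4, Mul(k, Pow(c, 2)))), Mul(c, k)), 2) = Add(Add(Mul(c, k), Mul(k, Add(-4, Mul(k, Pow(c, 2))))), 2) = Add(2, Mul(c, k), Mul(k, Add(-4, Mul(k, Pow(c, 2))))))
Function('P')(N) = Add(8, N) (Function('P')(N) = Add(N, Add(2, Mul(-4, -1), Mul(2, -1), Mul(Pow(2, 2), Pow(-1, 2)))) = Add(N, Add(2, 4, -2, Mul(4, 1))) = Add(N, Add(2, 4, -2, 4)) = Add(N, 8) = Add(8, N))
Add(3478, Mul(-1, Function('P')(20))) = Add(3478, Mul(-1, Add(8, 20))) = Add(3478, Mul(-1, 28)) = Add(3478, -28) = 3450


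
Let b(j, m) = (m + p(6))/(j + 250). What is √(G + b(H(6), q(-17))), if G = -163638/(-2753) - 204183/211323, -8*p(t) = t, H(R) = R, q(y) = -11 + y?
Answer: √45866201515138773485/886510048 ≈ 7.6395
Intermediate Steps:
p(t) = -t/8
b(j, m) = (-¾ + m)/(250 + j) (b(j, m) = (m - ⅛*6)/(j + 250) = (m - ¾)/(250 + j) = (-¾ + m)/(250 + j))
G = 1619921775/27703439 (G = -163638*(-1/2753) - 204183*1/211323 = 163638/2753 - 9723/10063 = 1619921775/27703439 ≈ 58.474)
√(G + b(H(6), q(-17))) = √(1619921775/27703439 + (-¾ + (-11 - 17))/(250 + 6)) = √(1619921775/27703439 + (-¾ - 28)/256) = √(1619921775/27703439 + (1/256)*(-115/4)) = √(1619921775/27703439 - 115/1024) = √(1655614002115/28368321536) = √45866201515138773485/886510048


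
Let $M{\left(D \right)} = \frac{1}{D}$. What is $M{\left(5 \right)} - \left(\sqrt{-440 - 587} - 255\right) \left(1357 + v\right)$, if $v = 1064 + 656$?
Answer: $\frac{3923176}{5} - 3077 i \sqrt{1027} \approx 7.8464 \cdot 10^{5} - 98608.0 i$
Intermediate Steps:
$v = 1720$
$M{\left(5 \right)} - \left(\sqrt{-440 - 587} - 255\right) \left(1357 + v\right) = \frac{1}{5} - \left(\sqrt{-440 - 587} - 255\right) \left(1357 + 1720\right) = \frac{1}{5} - \left(\sqrt{-1027} - 255\right) 3077 = \frac{1}{5} - \left(i \sqrt{1027} - 255\right) 3077 = \frac{1}{5} - \left(-255 + i \sqrt{1027}\right) 3077 = \frac{1}{5} - \left(-784635 + 3077 i \sqrt{1027}\right) = \frac{1}{5} + \left(784635 - 3077 i \sqrt{1027}\right) = \frac{3923176}{5} - 3077 i \sqrt{1027}$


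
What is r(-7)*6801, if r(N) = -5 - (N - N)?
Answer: -34005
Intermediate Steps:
r(N) = -5 (r(N) = -5 - 1*0 = -5 + 0 = -5)
r(-7)*6801 = -5*6801 = -34005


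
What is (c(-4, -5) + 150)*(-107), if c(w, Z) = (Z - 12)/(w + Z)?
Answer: -146269/9 ≈ -16252.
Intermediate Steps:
c(w, Z) = (-12 + Z)/(Z + w)
(c(-4, -5) + 150)*(-107) = ((-12 - 5)/(-5 - 4) + 150)*(-107) = (-17/(-9) + 150)*(-107) = (-⅑*(-17) + 150)*(-107) = (17/9 + 150)*(-107) = (1367/9)*(-107) = -146269/9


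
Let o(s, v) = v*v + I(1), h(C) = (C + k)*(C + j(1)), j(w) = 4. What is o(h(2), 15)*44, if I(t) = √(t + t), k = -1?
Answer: 9900 + 44*√2 ≈ 9962.2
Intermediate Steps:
I(t) = √2*√t (I(t) = √(2*t) = √2*√t)
h(C) = (-1 + C)*(4 + C) (h(C) = (C - 1)*(C + 4) = (-1 + C)*(4 + C))
o(s, v) = √2 + v² (o(s, v) = v*v + √2*√1 = v² + √2*1 = v² + √2 = √2 + v²)
o(h(2), 15)*44 = (√2 + 15²)*44 = (√2 + 225)*44 = (225 + √2)*44 = 9900 + 44*√2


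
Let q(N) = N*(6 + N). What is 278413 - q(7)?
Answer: 278322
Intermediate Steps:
278413 - q(7) = 278413 - 7*(6 + 7) = 278413 - 7*13 = 278413 - 1*91 = 278413 - 91 = 278322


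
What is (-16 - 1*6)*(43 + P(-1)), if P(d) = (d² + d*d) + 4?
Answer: -1078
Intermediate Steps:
P(d) = 4 + 2*d² (P(d) = (d² + d²) + 4 = 2*d² + 4 = 4 + 2*d²)
(-16 - 1*6)*(43 + P(-1)) = (-16 - 1*6)*(43 + (4 + 2*(-1)²)) = (-16 - 6)*(43 + (4 + 2*1)) = -22*(43 + (4 + 2)) = -22*(43 + 6) = -22*49 = -1078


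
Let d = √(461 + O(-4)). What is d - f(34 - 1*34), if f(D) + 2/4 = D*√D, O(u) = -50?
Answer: ½ + √411 ≈ 20.773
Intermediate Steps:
d = √411 (d = √(461 - 50) = √411 ≈ 20.273)
f(D) = -½ + D^(3/2) (f(D) = -½ + D*√D = -½ + D^(3/2))
d - f(34 - 1*34) = √411 - (-½ + (34 - 1*34)^(3/2)) = √411 - (-½ + (34 - 34)^(3/2)) = √411 - (-½ + 0^(3/2)) = √411 - (-½ + 0) = √411 - 1*(-½) = √411 + ½ = ½ + √411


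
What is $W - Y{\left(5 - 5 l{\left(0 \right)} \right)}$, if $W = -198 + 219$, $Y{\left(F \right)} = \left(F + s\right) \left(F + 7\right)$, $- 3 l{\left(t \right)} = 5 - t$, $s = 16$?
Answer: $- \frac{5179}{9} \approx -575.44$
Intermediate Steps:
$l{\left(t \right)} = - \frac{5}{3} + \frac{t}{3}$ ($l{\left(t \right)} = - \frac{5 - t}{3} = - \frac{5}{3} + \frac{t}{3}$)
$Y{\left(F \right)} = \left(7 + F\right) \left(16 + F\right)$ ($Y{\left(F \right)} = \left(F + 16\right) \left(F + 7\right) = \left(16 + F\right) \left(7 + F\right) = \left(7 + F\right) \left(16 + F\right)$)
$W = 21$
$W - Y{\left(5 - 5 l{\left(0 \right)} \right)} = 21 - \left(112 + \left(5 - 5 \left(- \frac{5}{3} + \frac{1}{3} \cdot 0\right)\right)^{2} + 23 \left(5 - 5 \left(- \frac{5}{3} + \frac{1}{3} \cdot 0\right)\right)\right) = 21 - \left(112 + \left(5 - 5 \left(- \frac{5}{3} + 0\right)\right)^{2} + 23 \left(5 - 5 \left(- \frac{5}{3} + 0\right)\right)\right) = 21 - \left(112 + \left(5 - - \frac{25}{3}\right)^{2} + 23 \left(5 - - \frac{25}{3}\right)\right) = 21 - \left(112 + \left(5 + \frac{25}{3}\right)^{2} + 23 \left(5 + \frac{25}{3}\right)\right) = 21 - \left(112 + \left(\frac{40}{3}\right)^{2} + 23 \cdot \frac{40}{3}\right) = 21 - \left(112 + \frac{1600}{9} + \frac{920}{3}\right) = 21 - \frac{5368}{9} = - \frac{5179}{9}$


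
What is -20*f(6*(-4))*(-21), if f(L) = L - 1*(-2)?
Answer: -9240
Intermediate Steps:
f(L) = 2 + L (f(L) = L + 2 = 2 + L)
-20*f(6*(-4))*(-21) = -20*(2 + 6*(-4))*(-21) = -20*(2 - 24)*(-21) = -20*(-22)*(-21) = 440*(-21) = -9240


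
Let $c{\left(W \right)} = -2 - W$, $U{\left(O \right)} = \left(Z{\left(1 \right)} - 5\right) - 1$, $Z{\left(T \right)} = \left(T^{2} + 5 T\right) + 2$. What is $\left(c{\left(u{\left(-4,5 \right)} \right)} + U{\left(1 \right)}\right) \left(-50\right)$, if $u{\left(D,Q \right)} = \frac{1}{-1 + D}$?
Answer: $-10$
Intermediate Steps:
$Z{\left(T \right)} = 2 + T^{2} + 5 T$
$U{\left(O \right)} = 2$ ($U{\left(O \right)} = \left(\left(2 + 1^{2} + 5 \cdot 1\right) - 5\right) - 1 = \left(\left(2 + 1 + 5\right) - 5\right) - 1 = \left(8 - 5\right) - 1 = 3 - 1 = 2$)
$\left(c{\left(u{\left(-4,5 \right)} \right)} + U{\left(1 \right)}\right) \left(-50\right) = \left(\left(-2 - \frac{1}{-1 - 4}\right) + 2\right) \left(-50\right) = \left(\left(-2 - \frac{1}{-5}\right) + 2\right) \left(-50\right) = \left(\left(-2 - - \frac{1}{5}\right) + 2\right) \left(-50\right) = \left(\left(-2 + \frac{1}{5}\right) + 2\right) \left(-50\right) = \left(- \frac{9}{5} + 2\right) \left(-50\right) = \frac{1}{5} \left(-50\right) = -10$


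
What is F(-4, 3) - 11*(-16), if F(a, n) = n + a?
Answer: 175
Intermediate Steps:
F(a, n) = a + n
F(-4, 3) - 11*(-16) = (-4 + 3) - 11*(-16) = -1 + 176 = 175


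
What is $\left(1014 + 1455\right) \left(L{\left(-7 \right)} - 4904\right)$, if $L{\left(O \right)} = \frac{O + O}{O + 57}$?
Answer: $- \frac{302716683}{25} \approx -1.2109 \cdot 10^{7}$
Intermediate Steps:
$L{\left(O \right)} = \frac{2 O}{57 + O}$
$\left(1014 + 1455\right) \left(L{\left(-7 \right)} - 4904\right) = \left(1014 + 1455\right) \left(2 \left(-7\right) \frac{1}{57 - 7} - 4904\right) = 2469 \left(2 \left(-7\right) \frac{1}{50} - 4904\right) = 2469 \left(- \frac{7}{25} - 4904\right) = 2469 \left(- \frac{122607}{25}\right) = - \frac{302716683}{25}$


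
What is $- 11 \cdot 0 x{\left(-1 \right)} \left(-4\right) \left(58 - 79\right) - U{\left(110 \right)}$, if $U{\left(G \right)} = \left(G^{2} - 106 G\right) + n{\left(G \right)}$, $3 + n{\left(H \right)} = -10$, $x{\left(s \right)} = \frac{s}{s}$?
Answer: $-427$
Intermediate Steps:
$x{\left(s \right)} = 1$
$n{\left(H \right)} = -13$ ($n{\left(H \right)} = -3 - 10 = -13$)
$U{\left(G \right)} = -13 + G^{2} - 106 G$ ($U{\left(G \right)} = \left(G^{2} - 106 G\right) - 13 = -13 + G^{2} - 106 G$)
$- 11 \cdot 0 x{\left(-1 \right)} \left(-4\right) \left(58 - 79\right) - U{\left(110 \right)} = - 11 \cdot 0 \cdot 1 \left(-4\right) \left(58 - 79\right) - \left(-13 + 110^{2} - 11660\right) = - 11 \cdot 0 \left(-4\right) \left(-21\right) - \left(-13 + 12100 - 11660\right) = \left(-11\right) 0 \left(-21\right) - 427 = 0 \left(-21\right) - 427 = 0 - 427 = -427$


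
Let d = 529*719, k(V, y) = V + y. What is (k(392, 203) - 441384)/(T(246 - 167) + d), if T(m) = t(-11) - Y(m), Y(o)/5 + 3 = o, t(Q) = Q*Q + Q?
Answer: -440789/380081 ≈ -1.1597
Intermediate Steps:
t(Q) = Q + Q**2 (t(Q) = Q**2 + Q = Q + Q**2)
Y(o) = -15 + 5*o
d = 380351
T(m) = 125 - 5*m (T(m) = -11*(1 - 11) - (-15 + 5*m) = -11*(-10) + (15 - 5*m) = 110 + (15 - 5*m) = 125 - 5*m)
(k(392, 203) - 441384)/(T(246 - 167) + d) = ((392 + 203) - 441384)/((125 - 5*(246 - 167)) + 380351) = (595 - 441384)/((125 - 5*79) + 380351) = -440789/((125 - 395) + 380351) = -440789/(-270 + 380351) = -440789/380081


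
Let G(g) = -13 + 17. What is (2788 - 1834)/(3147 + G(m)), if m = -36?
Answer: 954/3151 ≈ 0.30276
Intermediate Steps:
G(g) = 4
(2788 - 1834)/(3147 + G(m)) = (2788 - 1834)/(3147 + 4) = 954/3151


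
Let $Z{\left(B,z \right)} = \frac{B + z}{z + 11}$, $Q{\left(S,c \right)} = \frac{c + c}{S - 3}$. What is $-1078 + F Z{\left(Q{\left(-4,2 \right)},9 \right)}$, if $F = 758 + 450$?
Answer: $- \frac{19912}{35} \approx -568.91$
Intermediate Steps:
$Q{\left(S,c \right)} = \frac{2 c}{-3 + S}$
$F = 1208$
$Z{\left(B,z \right)} = \frac{B + z}{11 + z}$
$-1078 + F Z{\left(Q{\left(-4,2 \right)},9 \right)} = -1078 + 1208 \frac{2 \cdot 2 \frac{1}{-3 - 4} + 9}{11 + 9} = -1078 + 1208 \frac{2 \cdot 2 \frac{1}{-7} + 9}{20} = -1078 + 1208 \frac{2 \cdot 2 \left(- \frac{1}{7}\right) + 9}{20} = -1078 + 1208 \frac{- \frac{4}{7} + 9}{20} = -1078 + 1208 \cdot \frac{1}{20} \cdot \frac{59}{7} = -1078 + 1208 \cdot \frac{59}{140} = -1078 + \frac{17818}{35} = - \frac{19912}{35}$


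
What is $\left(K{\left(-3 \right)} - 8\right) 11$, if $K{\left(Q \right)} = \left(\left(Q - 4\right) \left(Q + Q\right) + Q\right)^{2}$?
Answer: $16643$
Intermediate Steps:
$K{\left(Q \right)} = \left(Q + 2 Q \left(-4 + Q\right)\right)^{2}$ ($K{\left(Q \right)} = \left(\left(-4 + Q\right) 2 Q + Q\right)^{2} = \left(2 Q \left(-4 + Q\right) + Q\right)^{2} = \left(Q + 2 Q \left(-4 + Q\right)\right)^{2}$)
$\left(K{\left(-3 \right)} - 8\right) 11 = \left(\left(-3\right)^{2} \left(-7 + 2 \left(-3\right)\right)^{2} - 8\right) 11 = \left(9 \left(-7 - 6\right)^{2} - 8\right) 11 = \left(9 \left(-13\right)^{2} - 8\right) 11 = \left(9 \cdot 169 - 8\right) 11 = \left(1521 - 8\right) 11 = 1513 \cdot 11 = 16643$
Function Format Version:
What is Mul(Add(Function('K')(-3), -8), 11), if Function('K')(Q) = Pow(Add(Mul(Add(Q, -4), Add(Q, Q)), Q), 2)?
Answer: 16643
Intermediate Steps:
Function('K')(Q) = Pow(Add(Q, Mul(2, Q, Add(-4, Q))), 2) (Function('K')(Q) = Pow(Add(Mul(Add(-4, Q), Mul(2, Q)), Q), 2) = Pow(Add(Mul(2, Q, Add(-4, Q)), Q), 2) = Pow(Add(Q, Mul(2, Q, Add(-4, Q))), 2))
Mul(Add(Function('K')(-3), -8), 11) = Mul(Add(Mul(Pow(-3, 2), Pow(Add(-7, Mul(2, -3)), 2)), -8), 11) = Mul(Add(Mul(9, Pow(Add(-7, -6), 2)), -8), 11) = Mul(Add(Mul(9, Pow(-13, 2)), -8), 11) = Mul(Add(Mul(9, 169), -8), 11) = Mul(Add(1521, -8), 11) = Mul(1513, 11) = 16643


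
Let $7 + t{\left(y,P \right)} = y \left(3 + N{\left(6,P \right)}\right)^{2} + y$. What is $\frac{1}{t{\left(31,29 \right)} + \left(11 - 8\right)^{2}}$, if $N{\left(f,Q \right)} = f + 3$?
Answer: $\frac{1}{4497} \approx 0.00022237$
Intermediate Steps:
$N{\left(f,Q \right)} = 3 + f$
$t{\left(y,P \right)} = -7 + 145 y$ ($t{\left(y,P \right)} = -7 + \left(y \left(3 + \left(3 + 6\right)\right)^{2} + y\right) = -7 + \left(y \left(3 + 9\right)^{2} + y\right) = -7 + \left(y 12^{2} + y\right) = -7 + \left(y 144 + y\right) = -7 + \left(144 y + y\right) = -7 + 145 y$)
$\frac{1}{t{\left(31,29 \right)} + \left(11 - 8\right)^{2}} = \frac{1}{\left(-7 + 145 \cdot 31\right) + \left(11 - 8\right)^{2}} = \frac{1}{\left(-7 + 4495\right) + 3^{2}} = \frac{1}{4488 + 9} = \frac{1}{4497}$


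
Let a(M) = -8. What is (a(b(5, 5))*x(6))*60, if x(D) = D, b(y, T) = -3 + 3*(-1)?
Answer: -2880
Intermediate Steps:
b(y, T) = -6 (b(y, T) = -3 - 3 = -6)
(a(b(5, 5))*x(6))*60 = -8*6*60 = -48*60 = -2880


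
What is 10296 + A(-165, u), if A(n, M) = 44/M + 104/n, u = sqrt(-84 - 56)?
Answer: 1698736/165 - 22*I*sqrt(35)/35 ≈ 10295.0 - 3.7187*I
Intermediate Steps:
u = 2*I*sqrt(35) (u = sqrt(-140) = 2*I*sqrt(35) ≈ 11.832*I)
10296 + A(-165, u) = 10296 + (44/((2*I*sqrt(35))) + 104/(-165)) = 10296 + (44*(-I*sqrt(35)/70) + 104*(-1/165)) = 10296 + (-22*I*sqrt(35)/35 - 104/165) = 10296 + (-104/165 - 22*I*sqrt(35)/35) = 1698736/165 - 22*I*sqrt(35)/35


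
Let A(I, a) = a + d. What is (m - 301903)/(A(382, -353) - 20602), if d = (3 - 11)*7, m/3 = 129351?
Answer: -86150/21011 ≈ -4.1002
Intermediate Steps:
m = 388053 (m = 3*129351 = 388053)
d = -56 (d = -8*7 = -56)
A(I, a) = -56 + a (A(I, a) = a - 56 = -56 + a)
(m - 301903)/(A(382, -353) - 20602) = (388053 - 301903)/((-56 - 353) - 20602) = 86150/(-409 - 20602) = 86150/(-21011) = 86150*(-1/21011) = -86150/21011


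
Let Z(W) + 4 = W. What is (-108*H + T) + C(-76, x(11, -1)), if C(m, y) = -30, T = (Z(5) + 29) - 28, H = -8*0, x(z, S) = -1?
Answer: -28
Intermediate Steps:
H = 0
Z(W) = -4 + W
T = 2 (T = ((-4 + 5) + 29) - 28 = (1 + 29) - 28 = 30 - 28 = 2)
(-108*H + T) + C(-76, x(11, -1)) = (-108*0 + 2) - 30 = (0 + 2) - 30 = 2 - 30 = -28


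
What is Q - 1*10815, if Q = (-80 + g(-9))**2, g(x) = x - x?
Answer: -4415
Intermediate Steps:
g(x) = 0
Q = 6400 (Q = (-80 + 0)**2 = (-80)**2 = 6400)
Q - 1*10815 = 6400 - 1*10815 = 6400 - 10815 = -4415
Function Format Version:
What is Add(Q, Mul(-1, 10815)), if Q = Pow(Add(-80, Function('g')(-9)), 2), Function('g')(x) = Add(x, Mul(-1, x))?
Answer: -4415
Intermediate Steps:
Function('g')(x) = 0
Q = 6400 (Q = Pow(Add(-80, 0), 2) = Pow(-80, 2) = 6400)
Add(Q, Mul(-1, 10815)) = Add(6400, Mul(-1, 10815)) = Add(6400, -10815) = -4415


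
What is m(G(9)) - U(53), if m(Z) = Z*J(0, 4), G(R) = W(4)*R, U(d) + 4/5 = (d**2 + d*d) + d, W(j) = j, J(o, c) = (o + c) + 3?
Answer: -27091/5 ≈ -5418.2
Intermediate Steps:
J(o, c) = 3 + c + o (J(o, c) = (c + o) + 3 = 3 + c + o)
U(d) = -4/5 + d + 2*d**2 (U(d) = -4/5 + ((d**2 + d*d) + d) = -4/5 + ((d**2 + d**2) + d) = -4/5 + (2*d**2 + d) = -4/5 + (d + 2*d**2) = -4/5 + d + 2*d**2)
G(R) = 4*R
m(Z) = 7*Z (m(Z) = Z*(3 + 4 + 0) = Z*7 = 7*Z)
m(G(9)) - U(53) = 7*(4*9) - (-4/5 + 53 + 2*53**2) = 7*36 - (-4/5 + 53 + 2*2809) = 252 - (-4/5 + 53 + 5618) = 252 - 1*28351/5 = 252 - 28351/5 = -27091/5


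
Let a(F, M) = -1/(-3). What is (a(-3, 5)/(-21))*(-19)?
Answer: 19/63 ≈ 0.30159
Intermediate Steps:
a(F, M) = 1/3 (a(F, M) = -1*(-1/3) = 1/3)
(a(-3, 5)/(-21))*(-19) = ((1/3)/(-21))*(-19) = ((1/3)*(-1/21))*(-19) = -1/63*(-19) = 19/63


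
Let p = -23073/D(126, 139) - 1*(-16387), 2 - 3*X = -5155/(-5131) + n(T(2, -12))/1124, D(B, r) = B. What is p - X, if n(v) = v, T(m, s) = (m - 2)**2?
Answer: 498842465/30786 ≈ 16204.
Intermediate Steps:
T(m, s) = (-2 + m)**2
X = 5107/15393 (X = 2/3 - (-5155/(-5131) + (-2 + 2)**2/1124)/3 = 2/3 - (-5155*(-1/5131) + 0**2*(1/1124))/3 = 2/3 - (5155/5131 + 0*(1/1124))/3 = 2/3 - (5155/5131 + 0)/3 = 2/3 - 1/3*5155/5131 = 2/3 - 5155/15393 = 5107/15393 ≈ 0.33177)
p = 680563/42 (p = -23073/126 - 1*(-16387) = -23073*1/126 + 16387 = -7691/42 + 16387 = 680563/42 ≈ 16204.)
p - X = 680563/42 - 1*5107/15393 = 680563/42 - 5107/15393 = 498842465/30786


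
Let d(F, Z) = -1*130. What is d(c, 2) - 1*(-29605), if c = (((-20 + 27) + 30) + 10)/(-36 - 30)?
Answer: 29475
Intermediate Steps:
c = -47/66 (c = ((7 + 30) + 10)/(-66) = (37 + 10)*(-1/66) = 47*(-1/66) = -47/66 ≈ -0.71212)
d(F, Z) = -130
d(c, 2) - 1*(-29605) = -130 - 1*(-29605) = -130 + 29605 = 29475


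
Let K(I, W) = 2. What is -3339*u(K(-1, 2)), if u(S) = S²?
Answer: -13356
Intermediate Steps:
-3339*u(K(-1, 2)) = -3339*2² = -3339*4 = -13356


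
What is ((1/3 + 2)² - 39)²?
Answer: 91204/81 ≈ 1126.0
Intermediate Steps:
((1/3 + 2)² - 39)² = ((⅓ + 2)² - 39)² = ((7/3)² - 39)² = (49/9 - 39)² = (-302/9)² = 91204/81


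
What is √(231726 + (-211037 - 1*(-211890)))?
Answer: √232579 ≈ 482.26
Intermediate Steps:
√(231726 + (-211037 - 1*(-211890))) = √(231726 + (-211037 + 211890)) = √(231726 + 853) = √232579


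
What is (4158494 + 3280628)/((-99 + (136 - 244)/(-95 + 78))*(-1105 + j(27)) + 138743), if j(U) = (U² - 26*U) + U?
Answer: 63232537/2006978 ≈ 31.506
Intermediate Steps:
j(U) = U² - 25*U
(4158494 + 3280628)/((-99 + (136 - 244)/(-95 + 78))*(-1105 + j(27)) + 138743) = (4158494 + 3280628)/((-99 + (136 - 244)/(-95 + 78))*(-1105 + 27*(-25 + 27)) + 138743) = 7439122/((-99 - 108/(-17))*(-1105 + 27*2) + 138743) = 7439122/((-99 - 108*(-1/17))*(-1105 + 54) + 138743) = 7439122/((-99 + 108/17)*(-1051) + 138743) = 7439122/(-1575/17*(-1051) + 138743) = 7439122/(1655325/17 + 138743) = 7439122/(4013956/17) = 7439122*(17/4013956) = 63232537/2006978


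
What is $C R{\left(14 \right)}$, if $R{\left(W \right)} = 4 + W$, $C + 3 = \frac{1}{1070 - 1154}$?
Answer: $- \frac{759}{14} \approx -54.214$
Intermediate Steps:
$C = - \frac{253}{84}$ ($C = -3 + \frac{1}{1070 - 1154} = -3 + \frac{1}{-84} = -3 - \frac{1}{84} = - \frac{253}{84} \approx -3.0119$)
$C R{\left(14 \right)} = - \frac{253 \left(4 + 14\right)}{84} = \left(- \frac{253}{84}\right) 18 = - \frac{759}{14}$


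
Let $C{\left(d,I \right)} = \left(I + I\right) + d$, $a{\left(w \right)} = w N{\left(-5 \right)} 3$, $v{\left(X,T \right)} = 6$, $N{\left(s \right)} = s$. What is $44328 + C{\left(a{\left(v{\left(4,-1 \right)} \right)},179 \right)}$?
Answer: $44596$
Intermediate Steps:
$a{\left(w \right)} = - 15 w$ ($a{\left(w \right)} = w \left(-5\right) 3 = - 5 w 3 = - 15 w$)
$C{\left(d,I \right)} = d + 2 I$ ($C{\left(d,I \right)} = 2 I + d = d + 2 I$)
$44328 + C{\left(a{\left(v{\left(4,-1 \right)} \right)},179 \right)} = 44328 + \left(\left(-15\right) 6 + 2 \cdot 179\right) = 44328 + \left(-90 + 358\right) = 44328 + 268 = 44596$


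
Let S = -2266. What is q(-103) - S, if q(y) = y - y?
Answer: 2266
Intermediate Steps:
q(y) = 0
q(-103) - S = 0 - 1*(-2266) = 0 + 2266 = 2266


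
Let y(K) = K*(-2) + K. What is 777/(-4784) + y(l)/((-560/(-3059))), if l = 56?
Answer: -7321013/23920 ≈ -306.06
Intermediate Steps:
y(K) = -K (y(K) = -2*K + K = -K)
777/(-4784) + y(l)/((-560/(-3059))) = 777/(-4784) + (-1*56)/((-560/(-3059))) = 777*(-1/4784) - 56/((-560*(-1/3059))) = -777/4784 - 56/80/437 = -777/4784 - 56*437/80 = -777/4784 - 3059/10 = -7321013/23920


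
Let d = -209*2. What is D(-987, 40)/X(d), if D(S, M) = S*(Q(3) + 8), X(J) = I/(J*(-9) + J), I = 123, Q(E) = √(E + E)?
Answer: -8801408/41 - 1100176*√6/41 ≈ -2.8040e+5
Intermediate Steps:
d = -418
Q(E) = √2*√E (Q(E) = √(2*E) = √2*√E)
X(J) = -123/(8*J) (X(J) = 123/(J*(-9) + J) = 123/(-9*J + J) = 123/((-8*J)) = 123*(-1/(8*J)) = -123/(8*J))
D(S, M) = S*(8 + √6) (D(S, M) = S*(√2*√3 + 8) = S*(√6 + 8) = S*(8 + √6))
D(-987, 40)/X(d) = (-987*(8 + √6))/((-123/8/(-418))) = (-7896 - 987*√6)/((-123/8*(-1/418))) = (-7896 - 987*√6)/(123/3344) = (-7896 - 987*√6)*(3344/123) = -8801408/41 - 1100176*√6/41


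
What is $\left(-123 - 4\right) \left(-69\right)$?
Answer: $8763$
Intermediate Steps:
$\left(-123 - 4\right) \left(-69\right) = \left(-127\right) \left(-69\right) = 8763$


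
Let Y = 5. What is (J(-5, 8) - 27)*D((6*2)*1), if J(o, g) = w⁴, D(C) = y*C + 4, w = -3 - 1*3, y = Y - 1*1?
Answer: 65988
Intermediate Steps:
y = 4 (y = 5 - 1*1 = 5 - 1 = 4)
w = -6 (w = -3 - 3 = -6)
D(C) = 4 + 4*C (D(C) = 4*C + 4 = 4 + 4*C)
J(o, g) = 1296 (J(o, g) = (-6)⁴ = 1296)
(J(-5, 8) - 27)*D((6*2)*1) = (1296 - 27)*(4 + 4*((6*2)*1)) = 1269*(4 + 4*(12*1)) = 1269*(4 + 4*12) = 1269*(4 + 48) = 1269*52 = 65988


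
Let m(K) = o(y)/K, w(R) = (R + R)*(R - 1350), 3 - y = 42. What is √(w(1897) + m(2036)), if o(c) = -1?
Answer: √2150701850523/1018 ≈ 1440.6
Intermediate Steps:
y = -39 (y = 3 - 1*42 = 3 - 42 = -39)
w(R) = 2*R*(-1350 + R) (w(R) = (2*R)*(-1350 + R) = 2*R*(-1350 + R))
m(K) = -1/K
√(w(1897) + m(2036)) = √(2*1897*(-1350 + 1897) - 1/2036) = √(2*1897*547 - 1*1/2036) = √(2075318 - 1/2036) = √(4225347447/2036) = √2150701850523/1018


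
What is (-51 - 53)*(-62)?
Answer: 6448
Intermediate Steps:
(-51 - 53)*(-62) = -104*(-62) = 6448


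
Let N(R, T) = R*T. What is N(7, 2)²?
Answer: 196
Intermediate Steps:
N(7, 2)² = (7*2)² = 14² = 196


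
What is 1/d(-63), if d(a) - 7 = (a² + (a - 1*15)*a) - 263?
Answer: 1/8627 ≈ 0.00011592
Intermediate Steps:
d(a) = -256 + a² + a*(-15 + a) (d(a) = 7 + ((a² + (a - 1*15)*a) - 263) = 7 + ((a² + (a - 15)*a) - 263) = 7 + ((a² + (-15 + a)*a) - 263) = 7 + ((a² + a*(-15 + a)) - 263) = 7 + (-263 + a² + a*(-15 + a)) = -256 + a² + a*(-15 + a))
1/d(-63) = 1/(-256 - 15*(-63) + 2*(-63)²) = 1/(-256 + 945 + 2*3969) = 1/(-256 + 945 + 7938) = 1/8627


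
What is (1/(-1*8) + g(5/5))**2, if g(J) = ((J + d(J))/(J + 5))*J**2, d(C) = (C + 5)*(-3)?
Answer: 5041/576 ≈ 8.7517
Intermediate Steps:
d(C) = -15 - 3*C (d(C) = (5 + C)*(-3) = -15 - 3*C)
g(J) = J**2*(-15 - 2*J)/(5 + J) (g(J) = ((J + (-15 - 3*J))/(J + 5))*J**2 = ((-15 - 2*J)/(5 + J))*J**2 = J**2*(-15 - 2*J)/(5 + J))
(1/(-1*8) + g(5/5))**2 = (1/(-1*8) + (5/5)**2*(-15 - 10/5)/(5 + 5/5))**2 = (1/(-8) + (5*(1/5))**2*(-15 - 10/5)/(5 + 5*(1/5)))**2 = (-1/8 + 1**2*(-15 - 2*1)/(5 + 1))**2 = (-1/8 + 1*(-15 - 2)/6)**2 = (-1/8 + 1*(1/6)*(-17))**2 = (-1/8 - 17/6)**2 = (-71/24)**2 = 5041/576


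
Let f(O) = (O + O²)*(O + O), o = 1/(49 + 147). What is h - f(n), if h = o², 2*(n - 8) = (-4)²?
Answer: -334372863/38416 ≈ -8704.0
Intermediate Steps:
o = 1/196 ≈ 0.0051020
n = 16 (n = 8 + (½)*(-4)² = 8 + (½)*16 = 8 + 8 = 16)
f(O) = 2*O*(O + O²) (f(O) = (O + O²)*(2*O) = 2*O*(O + O²))
h = 1/38416 (h = (1/196)² = 1/38416 ≈ 2.6031e-5)
h - f(n) = 1/38416 - 2*16²*(1 + 16) = 1/38416 - 2*256*17 = 1/38416 - 1*8704 = 1/38416 - 8704 = -334372863/38416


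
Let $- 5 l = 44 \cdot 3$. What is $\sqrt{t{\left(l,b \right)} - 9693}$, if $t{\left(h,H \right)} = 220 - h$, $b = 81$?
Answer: $\frac{i \sqrt{236165}}{5} \approx 97.194 i$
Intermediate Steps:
$l = - \frac{132}{5}$ ($l = - \frac{44 \cdot 3}{5} = \left(- \frac{1}{5}\right) 132 = - \frac{132}{5} \approx -26.4$)
$\sqrt{t{\left(l,b \right)} - 9693} = \sqrt{\left(220 - - \frac{132}{5}\right) - 9693} = \sqrt{\left(220 + \frac{132}{5}\right) - 9693} = \sqrt{\frac{1232}{5} - 9693} = \sqrt{- \frac{47233}{5}} = \frac{i \sqrt{236165}}{5}$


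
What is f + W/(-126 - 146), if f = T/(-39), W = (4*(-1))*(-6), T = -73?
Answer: 2365/1326 ≈ 1.7836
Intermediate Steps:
W = 24 (W = -4*(-6) = 24)
f = 73/39 (f = -73/(-39) = -73*(-1/39) = 73/39 ≈ 1.8718)
f + W/(-126 - 146) = 73/39 + 24/(-126 - 146) = 73/39 + 24/(-272) = 73/39 - 1/272*24 = 73/39 - 3/34 = 2365/1326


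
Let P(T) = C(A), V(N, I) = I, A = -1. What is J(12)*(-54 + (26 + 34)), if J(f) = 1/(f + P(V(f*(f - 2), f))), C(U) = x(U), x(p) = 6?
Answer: 1/3 ≈ 0.33333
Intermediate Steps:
C(U) = 6
P(T) = 6
J(f) = 1/(6 + f) (J(f) = 1/(f + 6) = 1/(6 + f))
J(12)*(-54 + (26 + 34)) = (-54 + (26 + 34))/(6 + 12) = (-54 + 60)/18 = (1/18)*6 = 1/3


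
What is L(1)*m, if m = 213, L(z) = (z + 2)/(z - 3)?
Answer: -639/2 ≈ -319.50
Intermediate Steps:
L(z) = (2 + z)/(-3 + z)
L(1)*m = ((2 + 1)/(-3 + 1))*213 = (3/(-2))*213 = -½*3*213 = -3/2*213 = -639/2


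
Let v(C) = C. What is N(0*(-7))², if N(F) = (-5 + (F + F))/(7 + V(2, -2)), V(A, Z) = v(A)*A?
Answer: 25/121 ≈ 0.20661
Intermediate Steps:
V(A, Z) = A² (V(A, Z) = A*A = A²)
N(F) = -5/11 + 2*F/11 (N(F) = (-5 + (F + F))/(7 + 2²) = (-5 + 2*F)/(7 + 4) = (-5 + 2*F)/11 = (-5 + 2*F)*(1/11) = -5/11 + 2*F/11)
N(0*(-7))² = (-5/11 + 2*(0*(-7))/11)² = (-5/11 + (2/11)*0)² = (-5/11 + 0)² = (-5/11)² = 25/121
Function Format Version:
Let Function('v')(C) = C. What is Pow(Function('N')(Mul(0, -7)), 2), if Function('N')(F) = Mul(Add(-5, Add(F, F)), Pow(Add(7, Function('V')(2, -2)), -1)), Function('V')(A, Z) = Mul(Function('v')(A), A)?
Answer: Rational(25, 121) ≈ 0.20661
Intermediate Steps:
Function('V')(A, Z) = Pow(A, 2) (Function('V')(A, Z) = Mul(A, A) = Pow(A, 2))
Function('N')(F) = Add(Rational(-5, 11), Mul(Rational(2, 11), F)) (Function('N')(F) = Mul(Add(-5, Add(F, F)), Pow(Add(7, Pow(2, 2)), -1)) = Mul(Add(-5, Mul(2, F)), Pow(Add(7, 4), -1)) = Mul(Add(-5, Mul(2, F)), Pow(11, -1)) = Mul(Add(-5, Mul(2, F)), Rational(1, 11)) = Add(Rational(-5, 11), Mul(Rational(2, 11), F)))
Pow(Function('N')(Mul(0, -7)), 2) = Pow(Add(Rational(-5, 11), Mul(Rational(2, 11), Mul(0, -7))), 2) = Pow(Add(Rational(-5, 11), Mul(Rational(2, 11), 0)), 2) = Pow(Add(Rational(-5, 11), 0), 2) = Pow(Rational(-5, 11), 2) = Rational(25, 121)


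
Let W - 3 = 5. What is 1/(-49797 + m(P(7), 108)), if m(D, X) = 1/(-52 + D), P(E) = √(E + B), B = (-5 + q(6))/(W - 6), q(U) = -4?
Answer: -53810659/2679610422001 + √10/13398052110005 ≈ -2.0082e-5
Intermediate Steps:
W = 8 (W = 3 + 5 = 8)
B = -9/2 (B = (-5 - 4)/(8 - 6) = -9/2 ≈ -4.5000)
P(E) = √(-9/2 + E) (P(E) = √(E - 9/2) = √(-9/2 + E))
1/(-49797 + m(P(7), 108)) = 1/(-49797 + 1/(-52 + √(-18 + 4*7)/2)) = 1/(-49797 + 1/(-52 + √(-18 + 28)/2)) = 1/(-49797 + 1/(-52 + √10/2))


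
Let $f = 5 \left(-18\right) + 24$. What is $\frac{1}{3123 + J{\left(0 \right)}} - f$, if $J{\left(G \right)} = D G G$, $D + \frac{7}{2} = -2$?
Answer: $\frac{206119}{3123} \approx 66.0$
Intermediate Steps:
$D = - \frac{11}{2}$ ($D = - \frac{7}{2} - 2 = - \frac{11}{2} \approx -5.5$)
$J{\left(G \right)} = - \frac{11 G^{2}}{2}$ ($J{\left(G \right)} = - \frac{11 G}{2} G = - \frac{11 G^{2}}{2}$)
$f = -66$ ($f = -90 + 24 = -66$)
$\frac{1}{3123 + J{\left(0 \right)}} - f = \frac{1}{3123 - \frac{11 \cdot 0^{2}}{2}} - -66 = \frac{1}{3123 - 0} + 66 = \frac{1}{3123 + 0} + 66 = \frac{1}{3123} + 66 = \frac{206119}{3123}$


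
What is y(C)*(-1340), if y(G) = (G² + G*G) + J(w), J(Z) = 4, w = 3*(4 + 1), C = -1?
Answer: -8040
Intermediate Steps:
w = 15 (w = 3*5 = 15)
y(G) = 4 + 2*G² (y(G) = (G² + G*G) + 4 = (G² + G²) + 4 = 2*G² + 4 = 4 + 2*G²)
y(C)*(-1340) = (4 + 2*(-1)²)*(-1340) = (4 + 2*1)*(-1340) = (4 + 2)*(-1340) = 6*(-1340) = -8040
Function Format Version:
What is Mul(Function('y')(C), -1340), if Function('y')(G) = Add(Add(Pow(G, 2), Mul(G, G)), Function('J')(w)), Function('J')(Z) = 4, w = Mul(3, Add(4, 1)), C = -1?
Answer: -8040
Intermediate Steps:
w = 15 (w = Mul(3, 5) = 15)
Function('y')(G) = Add(4, Mul(2, Pow(G, 2))) (Function('y')(G) = Add(Add(Pow(G, 2), Mul(G, G)), 4) = Add(Add(Pow(G, 2), Pow(G, 2)), 4) = Add(Mul(2, Pow(G, 2)), 4) = Add(4, Mul(2, Pow(G, 2))))
Mul(Function('y')(C), -1340) = Mul(Add(4, Mul(2, Pow(-1, 2))), -1340) = Mul(Add(4, Mul(2, 1)), -1340) = Mul(Add(4, 2), -1340) = Mul(6, -1340) = -8040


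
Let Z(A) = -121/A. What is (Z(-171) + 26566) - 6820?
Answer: 3376687/171 ≈ 19747.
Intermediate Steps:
(Z(-171) + 26566) - 6820 = (-121/(-171) + 26566) - 6820 = (-121*(-1/171) + 26566) - 6820 = (121/171 + 26566) - 6820 = 4542907/171 - 6820 = 3376687/171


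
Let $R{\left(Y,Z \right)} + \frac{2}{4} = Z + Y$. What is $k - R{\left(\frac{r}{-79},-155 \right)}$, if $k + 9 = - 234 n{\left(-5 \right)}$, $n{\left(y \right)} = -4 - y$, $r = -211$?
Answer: $- \frac{14247}{158} \approx -90.171$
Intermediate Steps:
$R{\left(Y,Z \right)} = - \frac{1}{2} + Y + Z$ ($R{\left(Y,Z \right)} = - \frac{1}{2} + \left(Z + Y\right) = - \frac{1}{2} + \left(Y + Z\right) = - \frac{1}{2} + Y + Z$)
$k = -243$ ($k = -9 - 234 \left(-4 - -5\right) = -9 - 234 \left(-4 + 5\right) = -9 - 234 = -243$)
$k - R{\left(\frac{r}{-79},-155 \right)} = -243 - \left(- \frac{1}{2} - \frac{211}{-79} - 155\right) = -243 - \left(- \frac{1}{2} - - \frac{211}{79} - 155\right) = -243 - \left(- \frac{1}{2} + \frac{211}{79} - 155\right) = -243 - - \frac{24147}{158} = -243 + \frac{24147}{158} = - \frac{14247}{158}$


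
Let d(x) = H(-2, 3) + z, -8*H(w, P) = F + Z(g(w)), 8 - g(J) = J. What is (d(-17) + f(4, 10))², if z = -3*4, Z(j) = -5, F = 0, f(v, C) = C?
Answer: 121/64 ≈ 1.8906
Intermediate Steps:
g(J) = 8 - J
H(w, P) = 5/8 (H(w, P) = -(0 - 5)/8 = -⅛*(-5) = 5/8)
z = -12
d(x) = -91/8 (d(x) = 5/8 - 12 = -91/8)
(d(-17) + f(4, 10))² = (-91/8 + 10)² = (-11/8)² = 121/64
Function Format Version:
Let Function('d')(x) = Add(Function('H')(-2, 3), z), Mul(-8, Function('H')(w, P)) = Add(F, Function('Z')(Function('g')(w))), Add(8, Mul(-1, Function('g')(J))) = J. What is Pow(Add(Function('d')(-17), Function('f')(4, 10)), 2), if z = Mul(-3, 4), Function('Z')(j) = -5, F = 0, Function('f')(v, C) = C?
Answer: Rational(121, 64) ≈ 1.8906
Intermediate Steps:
Function('g')(J) = Add(8, Mul(-1, J))
Function('H')(w, P) = Rational(5, 8) (Function('H')(w, P) = Mul(Rational(-1, 8), Add(0, -5)) = Mul(Rational(-1, 8), -5) = Rational(5, 8))
z = -12
Function('d')(x) = Rational(-91, 8) (Function('d')(x) = Add(Rational(5, 8), -12) = Rational(-91, 8))
Pow(Add(Function('d')(-17), Function('f')(4, 10)), 2) = Pow(Add(Rational(-91, 8), 10), 2) = Pow(Rational(-11, 8), 2) = Rational(121, 64)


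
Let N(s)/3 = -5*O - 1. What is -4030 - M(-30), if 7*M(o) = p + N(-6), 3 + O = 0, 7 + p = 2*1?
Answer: -28247/7 ≈ -4035.3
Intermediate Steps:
p = -5 (p = -7 + 2*1 = -7 + 2 = -5)
O = -3 (O = -3 + 0 = -3)
N(s) = 42 (N(s) = 3*(-5*(-3) - 1) = 3*(15 - 1) = 3*14 = 42)
M(o) = 37/7 (M(o) = (-5 + 42)/7 = (1/7)*37 = 37/7)
-4030 - M(-30) = -4030 - 1*37/7 = -4030 - 37/7 = -28247/7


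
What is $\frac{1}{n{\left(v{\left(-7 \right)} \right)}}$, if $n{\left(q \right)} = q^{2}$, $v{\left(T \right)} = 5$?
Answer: $\frac{1}{25} \approx 0.04$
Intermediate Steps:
$\frac{1}{n{\left(v{\left(-7 \right)} \right)}} = \frac{1}{5^{2}} = \frac{1}{25}$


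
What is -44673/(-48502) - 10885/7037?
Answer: -213580369/341308574 ≈ -0.62577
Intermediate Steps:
-44673/(-48502) - 10885/7037 = -44673*(-1/48502) - 10885*1/7037 = 44673/48502 - 10885/7037 = -213580369/341308574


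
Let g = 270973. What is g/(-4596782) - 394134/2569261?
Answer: -2507948437741/11810332718102 ≈ -0.21235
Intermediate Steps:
g/(-4596782) - 394134/2569261 = 270973/(-4596782) - 394134/2569261 = 270973*(-1/4596782) - 394134*1/2569261 = -270973/4596782 - 394134/2569261 = -2507948437741/11810332718102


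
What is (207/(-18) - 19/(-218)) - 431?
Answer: -48223/109 ≈ -442.41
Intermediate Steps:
(207/(-18) - 19/(-218)) - 431 = (207*(-1/18) - 19*(-1/218)) - 431 = (-23/2 + 19/218) - 431 = -1244/109 - 431 = -48223/109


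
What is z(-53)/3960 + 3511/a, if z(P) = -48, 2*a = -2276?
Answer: -581591/187770 ≈ -3.0974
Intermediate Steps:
a = -1138 (a = (½)*(-2276) = -1138)
z(-53)/3960 + 3511/a = -48/3960 + 3511/(-1138) = -48*1/3960 + 3511*(-1/1138) = -2/165 - 3511/1138 = -581591/187770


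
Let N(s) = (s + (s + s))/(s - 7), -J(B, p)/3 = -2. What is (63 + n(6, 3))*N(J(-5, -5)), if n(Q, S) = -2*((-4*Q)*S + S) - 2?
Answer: -3582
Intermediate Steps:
J(B, p) = 6 (J(B, p) = -3*(-2) = 6)
n(Q, S) = -2 - 2*S + 8*Q*S (n(Q, S) = -2*(-4*Q*S + S) - 2 = -2*(S - 4*Q*S) - 2 = (-2*S + 8*Q*S) - 2 = -2 - 2*S + 8*Q*S)
N(s) = 3*s/(-7 + s) (N(s) = (s + 2*s)/(-7 + s) = (3*s)/(-7 + s) = 3*s/(-7 + s))
(63 + n(6, 3))*N(J(-5, -5)) = (63 + (-2 - 2*3 + 8*6*3))*(3*6/(-7 + 6)) = (63 + (-2 - 6 + 144))*(3*6/(-1)) = (63 + 136)*(3*6*(-1)) = 199*(-18) = -3582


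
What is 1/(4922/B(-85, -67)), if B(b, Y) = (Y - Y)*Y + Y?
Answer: -67/4922 ≈ -0.013612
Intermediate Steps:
B(b, Y) = Y (B(b, Y) = 0*Y + Y = 0 + Y = Y)
1/(4922/B(-85, -67)) = 1/(4922/(-67)) = 1/(4922*(-1/67)) = 1/(-4922/67) = -67/4922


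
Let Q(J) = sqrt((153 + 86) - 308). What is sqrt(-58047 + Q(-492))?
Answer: sqrt(-58047 + I*sqrt(69)) ≈ 0.017 + 240.93*I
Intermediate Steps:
Q(J) = I*sqrt(69) (Q(J) = sqrt(239 - 308) = sqrt(-69) = I*sqrt(69))
sqrt(-58047 + Q(-492)) = sqrt(-58047 + I*sqrt(69))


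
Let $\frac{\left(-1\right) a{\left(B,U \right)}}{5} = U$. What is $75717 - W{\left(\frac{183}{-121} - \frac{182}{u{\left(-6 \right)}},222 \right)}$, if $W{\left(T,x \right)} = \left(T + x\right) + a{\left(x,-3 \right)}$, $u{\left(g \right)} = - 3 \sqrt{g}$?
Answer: $\frac{9133263}{121} + \frac{91 i \sqrt{6}}{9} \approx 75482.0 + 24.767 i$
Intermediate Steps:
$a{\left(B,U \right)} = - 5 U$
$W{\left(T,x \right)} = 15 + T + x$ ($W{\left(T,x \right)} = \left(T + x\right) - -15 = \left(T + x\right) + 15 = 15 + T + x$)
$75717 - W{\left(\frac{183}{-121} - \frac{182}{u{\left(-6 \right)}},222 \right)} = 75717 - \left(15 + \left(\frac{183}{-121} - \frac{182}{\left(-3\right) \sqrt{-6}}\right) + 222\right) = 75717 - \left(15 + \left(183 \left(- \frac{1}{121}\right) - \frac{182}{\left(-3\right) i \sqrt{6}}\right) + 222\right) = 75717 - \left(15 - \left(\frac{183}{121} + \frac{182}{\left(-3\right) i \sqrt{6}}\right) + 222\right) = 75717 - \left(15 - \left(\frac{183}{121} + 182 \frac{i \sqrt{6}}{18}\right) + 222\right) = 75717 - \left(15 - \left(\frac{183}{121} + \frac{91 i \sqrt{6}}{9}\right) + 222\right) = 75717 - \left(\frac{28494}{121} - \frac{91 i \sqrt{6}}{9}\right) = \frac{9133263}{121} + \frac{91 i \sqrt{6}}{9}$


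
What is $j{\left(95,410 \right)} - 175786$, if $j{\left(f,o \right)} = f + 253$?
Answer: $-175438$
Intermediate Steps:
$j{\left(f,o \right)} = 253 + f$
$j{\left(95,410 \right)} - 175786 = \left(253 + 95\right) - 175786 = 348 - 175786 = -175438$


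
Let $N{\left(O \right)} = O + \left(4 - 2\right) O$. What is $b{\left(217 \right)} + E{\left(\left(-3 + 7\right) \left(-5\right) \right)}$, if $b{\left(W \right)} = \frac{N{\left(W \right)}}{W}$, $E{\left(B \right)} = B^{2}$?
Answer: $403$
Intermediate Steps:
$N{\left(O \right)} = 3 O$ ($N{\left(O \right)} = O + 2 O = 3 O$)
$b{\left(W \right)} = 3$ ($b{\left(W \right)} = \frac{3 W}{W} = 3$)
$b{\left(217 \right)} + E{\left(\left(-3 + 7\right) \left(-5\right) \right)} = 3 + \left(\left(-3 + 7\right) \left(-5\right)\right)^{2} = 3 + \left(4 \left(-5\right)\right)^{2} = 3 + \left(-20\right)^{2} = 3 + 400 = 403$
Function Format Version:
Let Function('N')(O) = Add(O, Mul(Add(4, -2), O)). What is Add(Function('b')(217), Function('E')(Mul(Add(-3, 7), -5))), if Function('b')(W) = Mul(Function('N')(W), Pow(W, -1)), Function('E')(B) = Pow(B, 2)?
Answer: 403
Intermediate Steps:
Function('N')(O) = Mul(3, O) (Function('N')(O) = Add(O, Mul(2, O)) = Mul(3, O))
Function('b')(W) = 3 (Function('b')(W) = Mul(Mul(3, W), Pow(W, -1)) = 3)
Add(Function('b')(217), Function('E')(Mul(Add(-3, 7), -5))) = Add(3, Pow(Mul(Add(-3, 7), -5), 2)) = Add(3, Pow(Mul(4, -5), 2)) = Add(3, Pow(-20, 2)) = Add(3, 400) = 403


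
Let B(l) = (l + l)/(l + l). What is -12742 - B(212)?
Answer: -12743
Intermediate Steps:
B(l) = 1 (B(l) = (2*l)/((2*l)) = (2*l)*(1/(2*l)) = 1)
-12742 - B(212) = -12742 - 1*1 = -12742 - 1 = -12743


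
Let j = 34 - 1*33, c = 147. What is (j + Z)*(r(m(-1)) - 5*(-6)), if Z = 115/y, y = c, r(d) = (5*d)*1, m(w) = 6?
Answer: 5240/49 ≈ 106.94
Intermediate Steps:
r(d) = 5*d
y = 147
j = 1 (j = 34 - 33 = 1)
Z = 115/147 ≈ 0.78231
(j + Z)*(r(m(-1)) - 5*(-6)) = (1 + 115/147)*(5*6 - 5*(-6)) = 262*(30 + 30)/147 = (262/147)*60 = 5240/49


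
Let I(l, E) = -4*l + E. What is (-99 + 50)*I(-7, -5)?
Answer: -1127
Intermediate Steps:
I(l, E) = E - 4*l
(-99 + 50)*I(-7, -5) = (-99 + 50)*(-5 - 4*(-7)) = -49*(-5 + 28) = -49*23 = -1127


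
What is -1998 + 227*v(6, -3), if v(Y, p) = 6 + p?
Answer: -1317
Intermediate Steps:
-1998 + 227*v(6, -3) = -1998 + 227*(6 - 3) = -1998 + 227*3 = -1998 + 681 = -1317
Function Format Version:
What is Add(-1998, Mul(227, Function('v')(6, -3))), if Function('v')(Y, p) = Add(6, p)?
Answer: -1317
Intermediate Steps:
Add(-1998, Mul(227, Function('v')(6, -3))) = Add(-1998, Mul(227, Add(6, -3))) = Add(-1998, Mul(227, 3)) = Add(-1998, 681) = -1317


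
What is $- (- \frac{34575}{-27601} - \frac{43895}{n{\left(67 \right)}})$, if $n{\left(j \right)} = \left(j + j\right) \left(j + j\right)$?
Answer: $\frac{590717195}{495603556} \approx 1.1919$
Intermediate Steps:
$n{\left(j \right)} = 4 j^{2}$ ($n{\left(j \right)} = 2 j 2 j = 4 j^{2}$)
$- (- \frac{34575}{-27601} - \frac{43895}{n{\left(67 \right)}}) = - (- \frac{34575}{-27601} - \frac{43895}{4 \cdot 67^{2}}) = - (\left(-34575\right) \left(- \frac{1}{27601}\right) - \frac{43895}{4 \cdot 4489}) = - (\frac{34575}{27601} - \frac{43895}{17956}) = \left(-1\right) \left(- \frac{590717195}{495603556}\right) = \frac{590717195}{495603556}$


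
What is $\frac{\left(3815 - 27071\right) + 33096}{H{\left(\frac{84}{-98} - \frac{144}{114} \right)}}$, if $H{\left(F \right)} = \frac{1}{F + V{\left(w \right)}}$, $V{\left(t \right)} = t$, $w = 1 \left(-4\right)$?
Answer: $- \frac{8009760}{133} \approx -60224.0$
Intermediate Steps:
$w = -4$
$H{\left(F \right)} = \frac{1}{-4 + F}$ ($H{\left(F \right)} = \frac{1}{F - 4} = \frac{1}{-4 + F}$)
$\frac{\left(3815 - 27071\right) + 33096}{H{\left(\frac{84}{-98} - \frac{144}{114} \right)}} = \frac{\left(3815 - 27071\right) + 33096}{\frac{1}{-4 + \left(\frac{84}{-98} - \frac{144}{114}\right)}} = \frac{-23256 + 33096}{\frac{1}{-4 + \left(84 \left(- \frac{1}{98}\right) - \frac{24}{19}\right)}} = \frac{9840}{\frac{1}{-4 - \frac{282}{133}}} = \frac{9840}{\frac{1}{- \frac{814}{133}}} = \frac{9840}{- \frac{133}{814}} = 9840 \left(- \frac{814}{133}\right) = - \frac{8009760}{133}$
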